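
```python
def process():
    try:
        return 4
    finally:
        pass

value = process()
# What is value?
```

Step-by-step execution trace:
1. `process()` enters try: `return 4` sets pending return value 4.
2. Before returning, `finally: pass` runs (no effect).
3. process() returns 4 → value = 4.
Result: 4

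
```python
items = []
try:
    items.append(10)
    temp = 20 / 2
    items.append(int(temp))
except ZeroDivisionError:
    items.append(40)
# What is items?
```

Step-by-step execution trace:
1. try: `items.append(10)` → items = [10].
2. `temp = 20 / 2` → temp = 10.0. No exception raised.
3. `items.append(int(temp))` → items = [10, 10].
4. `except ZeroDivisionError` is skipped (no exception was raised).
Result: [10, 10]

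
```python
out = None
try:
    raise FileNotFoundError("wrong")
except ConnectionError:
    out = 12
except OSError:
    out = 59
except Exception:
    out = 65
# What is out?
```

Step-by-step execution trace:
1. `raise FileNotFoundError(...)` raises FileNotFoundError.
2. `except ConnectionError` does not match (FileNotFoundError is not a subclass of ConnectionError); skipped.
3. `except OSError` matches (FileNotFoundError is a subclass of OSError) → out = 59.
4. `except Exception` is not reached.
Result: 59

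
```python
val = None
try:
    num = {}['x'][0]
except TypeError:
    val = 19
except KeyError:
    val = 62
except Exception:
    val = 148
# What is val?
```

Step-by-step execution trace:
1. `num = {}['x'][0]` raises KeyError.
2. `except TypeError` does not match KeyError; skipped.
3. `except KeyError` matches → val = 62.
4. Remaining except clauses are skipped.
Result: 62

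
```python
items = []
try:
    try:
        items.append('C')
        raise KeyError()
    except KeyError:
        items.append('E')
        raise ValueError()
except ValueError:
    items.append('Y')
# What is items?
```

Step-by-step execution trace:
1. Inner try: `items.append('C')` → items = ['C'].
2. `raise KeyError()` raises KeyError.
3. Inner `except KeyError` matches → `items.append('E')` → items = ['C', 'E'].
4. `raise ValueError()` raises ValueError; propagates to outer try.
5. Outer `except ValueError` matches → `items.append('Y')` → items = ['C', 'E', 'Y'].
Result: ['C', 'E', 'Y']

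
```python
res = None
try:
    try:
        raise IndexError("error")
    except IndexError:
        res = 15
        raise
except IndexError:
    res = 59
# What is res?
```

Step-by-step execution trace:
1. Inner try: `raise IndexError("error")` raises IndexError.
2. Inner `except IndexError` matches → res = 15.
3. bare `raise` re-raises the same IndexError.
4. Outer `except IndexError` matches → res = 59.
Result: 59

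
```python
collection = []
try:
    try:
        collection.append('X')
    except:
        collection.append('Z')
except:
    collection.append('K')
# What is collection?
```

Step-by-step execution trace:
1. Inner try: `collection.append('X')` → collection = ['X']. No exception raised.
2. Inner `except` is skipped.
3. Inner try completes normally; outer `except` is skipped.
Result: ['X']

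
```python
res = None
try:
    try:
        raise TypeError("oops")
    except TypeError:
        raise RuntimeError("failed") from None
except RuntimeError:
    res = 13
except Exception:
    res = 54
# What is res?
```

Step-by-step execution trace:
1. Inner try raises TypeError; inner `except TypeError` catches it.
2. `raise RuntimeError(...) from None` raises RuntimeError (from None suppresses __context__, but the active exception is still RuntimeError).
3. Outer `except RuntimeError` matches → res = 13.
4. `except Exception` is not reached.
Result: 13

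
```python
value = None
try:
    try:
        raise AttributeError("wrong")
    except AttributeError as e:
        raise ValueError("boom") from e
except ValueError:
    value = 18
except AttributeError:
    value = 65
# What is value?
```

Step-by-step execution trace:
1. Inner try raises AttributeError; inner `except AttributeError as e` catches it.
2. `raise ValueError(...) from e` raises ValueError (AttributeError is attached as __cause__, but only ValueError is active).
3. Outer `except ValueError` matches → value = 18.
4. `except AttributeError` is not reached.
Result: 18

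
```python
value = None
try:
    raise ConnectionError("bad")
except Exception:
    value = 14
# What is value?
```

Step-by-step execution trace:
1. `raise ConnectionError(...)` raises ConnectionError.
2. `except Exception` matches (ConnectionError is a subclass of Exception) → value = 14.
Result: 14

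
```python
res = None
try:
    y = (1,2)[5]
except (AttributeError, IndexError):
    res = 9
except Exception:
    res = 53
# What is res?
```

Step-by-step execution trace:
1. `y = (1,2)[5]` raises IndexError.
2. `except (AttributeError, IndexError)` matches (IndexError is in the tuple) → res = 9.
3. `except Exception` is not reached.
Result: 9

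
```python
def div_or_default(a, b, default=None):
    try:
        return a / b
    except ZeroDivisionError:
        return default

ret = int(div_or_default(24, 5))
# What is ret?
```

Step-by-step execution trace:
1. `div_or_default(24, 5)` enters try: `return 24 / 5` → returns 4.8. No exception raised.
2. `except ZeroDivisionError` is skipped.
3. `int(4.8)` → 4 → ret = 4.
Result: 4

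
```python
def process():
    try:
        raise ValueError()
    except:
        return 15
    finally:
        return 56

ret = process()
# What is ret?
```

Step-by-step execution trace:
1. `process()` enters try: `raise ValueError()` raises ValueError.
2. bare `except` matches → `return 15` sets pending return value 15.
3. Before returning, `finally: return 56` runs and overrides the pending return.
4. process() returns 56 → ret = 56.
Result: 56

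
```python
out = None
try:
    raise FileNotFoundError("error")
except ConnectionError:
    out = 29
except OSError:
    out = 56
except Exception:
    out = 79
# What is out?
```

Step-by-step execution trace:
1. `raise FileNotFoundError(...)` raises FileNotFoundError.
2. `except ConnectionError` does not match (FileNotFoundError is not a subclass of ConnectionError); skipped.
3. `except OSError` matches (FileNotFoundError is a subclass of OSError) → out = 56.
4. `except Exception` is not reached.
Result: 56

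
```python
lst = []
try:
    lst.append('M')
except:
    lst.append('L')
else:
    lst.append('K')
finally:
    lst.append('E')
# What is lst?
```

Step-by-step execution trace:
1. try: `lst.append('M')` → lst = ['M']. No exception raised.
2. `except` is skipped.
3. `else` runs: `lst.append('K')` → lst = ['M', 'K'].
4. `finally` always runs: `lst.append('E')` → lst = ['M', 'K', 'E'].
Result: ['M', 'K', 'E']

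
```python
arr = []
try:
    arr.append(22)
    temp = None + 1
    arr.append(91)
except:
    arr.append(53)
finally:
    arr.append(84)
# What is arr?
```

Step-by-step execution trace:
1. try: `arr.append(22)` → arr = [22].
2. `temp = None + 1` raises TypeError; `arr.append(91)` is not reached.
3. bare `except` matches → `arr.append(53)` → arr = [22, 53].
4. finally always runs: `arr.append(84)` → arr = [22, 53, 84].
Result: [22, 53, 84]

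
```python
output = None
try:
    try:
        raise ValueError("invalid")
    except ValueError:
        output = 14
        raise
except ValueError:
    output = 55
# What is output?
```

Step-by-step execution trace:
1. Inner try: `raise ValueError("invalid")` raises ValueError.
2. Inner `except ValueError` matches → output = 14.
3. bare `raise` re-raises the same ValueError.
4. Outer `except ValueError` matches → output = 55.
Result: 55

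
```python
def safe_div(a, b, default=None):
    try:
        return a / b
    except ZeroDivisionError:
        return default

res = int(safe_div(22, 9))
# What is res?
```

Step-by-step execution trace:
1. `safe_div(22, 9)` enters try: `return 22 / 9` → returns 2.4444444444444446. No exception raised.
2. `except ZeroDivisionError` is skipped.
3. `int(2.4444444444444446)` → 2 → res = 2.
Result: 2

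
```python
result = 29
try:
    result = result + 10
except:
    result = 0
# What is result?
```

Step-by-step execution trace:
1. result starts at 29.
2. try: `result = result + 10` → result = 39. No exception raised.
3. `except` is skipped.
Result: 39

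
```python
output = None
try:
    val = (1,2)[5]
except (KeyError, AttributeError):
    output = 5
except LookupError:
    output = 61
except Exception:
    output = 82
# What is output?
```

Step-by-step execution trace:
1. `val = (1,2)[5]` raises IndexError.
2. `except (KeyError, AttributeError)` does not match IndexError; skipped.
3. `except LookupError` matches (IndexError is a subclass of LookupError) → output = 61.
4. `except Exception` is not reached.
Result: 61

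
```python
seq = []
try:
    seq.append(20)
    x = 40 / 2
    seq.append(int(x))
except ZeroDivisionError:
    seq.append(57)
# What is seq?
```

Step-by-step execution trace:
1. try: `seq.append(20)` → seq = [20].
2. `x = 40 / 2` → x = 20.0. No exception raised.
3. `seq.append(int(x))` → seq = [20, 20].
4. `except ZeroDivisionError` is skipped (no exception was raised).
Result: [20, 20]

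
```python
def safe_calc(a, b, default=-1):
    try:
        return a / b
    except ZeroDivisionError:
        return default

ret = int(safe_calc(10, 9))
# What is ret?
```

Step-by-step execution trace:
1. `safe_calc(10, 9)` enters try: `return 10 / 9` → returns 1.1111111111111112. No exception raised.
2. `except ZeroDivisionError` is skipped.
3. `int(1.1111111111111112)` → 1 → ret = 1.
Result: 1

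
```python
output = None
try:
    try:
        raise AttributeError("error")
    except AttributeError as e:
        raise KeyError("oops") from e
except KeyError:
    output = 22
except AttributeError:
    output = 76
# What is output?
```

Step-by-step execution trace:
1. Inner try raises AttributeError; inner `except AttributeError as e` catches it.
2. `raise KeyError(...) from e` raises KeyError (AttributeError is attached as __cause__, but only KeyError is active).
3. Outer `except KeyError` matches → output = 22.
4. `except AttributeError` is not reached.
Result: 22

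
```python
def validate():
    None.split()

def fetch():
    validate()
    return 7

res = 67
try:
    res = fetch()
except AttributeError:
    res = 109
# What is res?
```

Step-by-step execution trace:
1. res starts at 67.
2. try: `fetch()` calls `validate()`.
3. `validate()` evaluates `None.split()`, which raises AttributeError; it propagates through fetch (uncaught).
4. `return 7` in fetch is not reached; the assignment to res does not complete.
5. `except AttributeError` matches → res = 109.
Result: 109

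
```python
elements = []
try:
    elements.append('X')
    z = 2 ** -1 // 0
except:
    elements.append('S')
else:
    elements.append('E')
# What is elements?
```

Step-by-step execution trace:
1. try: `elements.append('X')` → elements = ['X'].
2. `z = 2 ** -1 // 0` raises ZeroDivisionError.
3. bare `except` matches → `elements.append('S')` → elements = ['X', 'S'].
4. `else` is skipped (an exception was raised).
Result: ['X', 'S']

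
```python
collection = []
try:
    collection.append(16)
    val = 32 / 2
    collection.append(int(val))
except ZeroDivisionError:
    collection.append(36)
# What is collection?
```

Step-by-step execution trace:
1. try: `collection.append(16)` → collection = [16].
2. `val = 32 / 2` → val = 16.0. No exception raised.
3. `collection.append(int(val))` → collection = [16, 16].
4. `except ZeroDivisionError` is skipped (no exception was raised).
Result: [16, 16]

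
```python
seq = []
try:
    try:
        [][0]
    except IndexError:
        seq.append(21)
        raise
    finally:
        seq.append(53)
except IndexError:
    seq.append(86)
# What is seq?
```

Step-by-step execution trace:
1. Inner try: `[][0]` raises IndexError.
2. Inner `except IndexError` matches → `seq.append(21)` → seq = [21].
3. bare `raise` re-raises IndexError.
4. Inner `finally` runs during unwinding: `seq.append(53)` → seq = [21, 53].
5. Outer `except IndexError` matches → `seq.append(86)` → seq = [21, 53, 86].
Result: [21, 53, 86]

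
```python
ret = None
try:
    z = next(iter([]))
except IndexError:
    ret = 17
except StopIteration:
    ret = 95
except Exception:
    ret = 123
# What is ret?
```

Step-by-step execution trace:
1. `z = next(iter([]))` raises StopIteration.
2. `except IndexError` does not match StopIteration; skipped.
3. `except StopIteration` matches → ret = 95.
4. Remaining except clauses are skipped.
Result: 95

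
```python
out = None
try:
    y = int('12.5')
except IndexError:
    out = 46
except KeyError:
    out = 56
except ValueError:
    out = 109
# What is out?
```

Step-by-step execution trace:
1. `y = int('12.5')` raises ValueError.
2. `except IndexError` does not match ValueError; skipped.
3. `except KeyError` does not match ValueError; skipped.
4. `except ValueError` matches → out = 109.
Result: 109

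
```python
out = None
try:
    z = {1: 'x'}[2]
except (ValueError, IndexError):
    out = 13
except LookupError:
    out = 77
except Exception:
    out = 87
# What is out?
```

Step-by-step execution trace:
1. `z = {1: 'x'}[2]` raises KeyError.
2. `except (ValueError, IndexError)` does not match KeyError; skipped.
3. `except LookupError` matches (KeyError is a subclass of LookupError) → out = 77.
4. `except Exception` is not reached.
Result: 77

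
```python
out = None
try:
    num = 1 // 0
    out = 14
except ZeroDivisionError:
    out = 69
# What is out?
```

Step-by-step execution trace:
1. `num = 1 // 0` raises ZeroDivisionError.
2. `out = 14` is not reached.
3. `except ZeroDivisionError` matches → out = 69.
Result: 69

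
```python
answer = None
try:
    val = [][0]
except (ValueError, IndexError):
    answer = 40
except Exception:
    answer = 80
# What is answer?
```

Step-by-step execution trace:
1. `val = [][0]` raises IndexError.
2. `except (ValueError, IndexError)` matches (IndexError is in the tuple) → answer = 40.
3. `except Exception` is not reached.
Result: 40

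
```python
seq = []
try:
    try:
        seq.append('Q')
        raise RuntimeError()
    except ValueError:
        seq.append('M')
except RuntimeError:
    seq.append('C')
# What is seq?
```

Step-by-step execution trace:
1. Inner try: `seq.append('Q')` → seq = ['Q'].
2. `raise RuntimeError()` raises RuntimeError.
3. Inner `except ValueError` does not match RuntimeError; exception propagates to outer try.
4. Outer `except RuntimeError` matches → `seq.append('C')` → seq = ['Q', 'C'].
Result: ['Q', 'C']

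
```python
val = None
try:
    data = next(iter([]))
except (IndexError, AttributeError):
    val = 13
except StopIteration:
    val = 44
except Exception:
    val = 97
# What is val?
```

Step-by-step execution trace:
1. `data = next(iter([]))` raises StopIteration.
2. `except (IndexError, AttributeError)` does not match StopIteration; skipped.
3. `except StopIteration` matches (exact type match) → val = 44.
4. `except Exception` is not reached.
Result: 44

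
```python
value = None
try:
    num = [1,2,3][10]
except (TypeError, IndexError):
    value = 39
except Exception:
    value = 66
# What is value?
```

Step-by-step execution trace:
1. `num = [1,2,3][10]` raises IndexError.
2. `except (TypeError, IndexError)` matches (IndexError is in the tuple) → value = 39.
3. `except Exception` is not reached.
Result: 39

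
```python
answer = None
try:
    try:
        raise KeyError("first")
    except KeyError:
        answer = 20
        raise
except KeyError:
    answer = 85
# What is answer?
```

Step-by-step execution trace:
1. Inner try: `raise KeyError("first")` raises KeyError.
2. Inner `except KeyError` matches → answer = 20.
3. bare `raise` re-raises the same KeyError.
4. Outer `except KeyError` matches → answer = 85.
Result: 85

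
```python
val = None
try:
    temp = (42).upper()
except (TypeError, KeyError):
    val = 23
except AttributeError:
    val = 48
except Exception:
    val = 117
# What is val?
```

Step-by-step execution trace:
1. `temp = (42).upper()` raises AttributeError.
2. `except (TypeError, KeyError)` does not match AttributeError; skipped.
3. `except AttributeError` matches (exact type match) → val = 48.
4. `except Exception` is not reached.
Result: 48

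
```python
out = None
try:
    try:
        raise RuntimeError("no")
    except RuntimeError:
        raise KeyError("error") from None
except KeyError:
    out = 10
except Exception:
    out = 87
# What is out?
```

Step-by-step execution trace:
1. Inner try raises RuntimeError; inner `except RuntimeError` catches it.
2. `raise KeyError(...) from None` raises KeyError (from None suppresses __context__, but the active exception is still KeyError).
3. Outer `except KeyError` matches → out = 10.
4. `except Exception` is not reached.
Result: 10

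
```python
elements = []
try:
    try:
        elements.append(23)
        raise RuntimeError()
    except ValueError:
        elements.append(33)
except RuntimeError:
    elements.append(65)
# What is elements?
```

Step-by-step execution trace:
1. Inner try: `elements.append(23)` → elements = [23].
2. `raise RuntimeError()` raises RuntimeError.
3. Inner `except ValueError` does not match RuntimeError; exception propagates to outer try.
4. Outer `except RuntimeError` matches → `elements.append(65)` → elements = [23, 65].
Result: [23, 65]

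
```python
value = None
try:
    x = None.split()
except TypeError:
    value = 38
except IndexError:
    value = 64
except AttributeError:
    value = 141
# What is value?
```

Step-by-step execution trace:
1. `x = None.split()` raises AttributeError.
2. `except TypeError` does not match AttributeError; skipped.
3. `except IndexError` does not match AttributeError; skipped.
4. `except AttributeError` matches → value = 141.
Result: 141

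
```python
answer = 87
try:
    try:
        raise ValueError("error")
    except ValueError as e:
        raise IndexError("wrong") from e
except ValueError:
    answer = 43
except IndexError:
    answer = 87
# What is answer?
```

Step-by-step execution trace:
1. Inner try raises ValueError; inner `except ValueError as e` catches it.
2. `raise IndexError(...) from e` raises IndexError (ValueError is attached as __cause__, but only IndexError is active).
3. Outer `except ValueError` does not match IndexError; skipped.
4. Outer `except IndexError` matches → answer = 87.
Result: 87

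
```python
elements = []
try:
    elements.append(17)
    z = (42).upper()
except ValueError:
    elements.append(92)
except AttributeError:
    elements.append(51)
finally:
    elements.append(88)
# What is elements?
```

Step-by-step execution trace:
1. try: `elements.append(17)` → elements = [17].
2. `z = (42).upper()` raises AttributeError.
3. `except ValueError` does not match AttributeError; skipped.
4. `except AttributeError` matches → `elements.append(51)` → elements = [17, 51].
5. finally always runs: `elements.append(88)` → elements = [17, 51, 88].
Result: [17, 51, 88]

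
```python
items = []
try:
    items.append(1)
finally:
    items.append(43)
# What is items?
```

Step-by-step execution trace:
1. try: `items.append(1)` → items = [1].
2. The try body completes without raising.
3. finally always runs: `items.append(43)` → items = [1, 43].
Result: [1, 43]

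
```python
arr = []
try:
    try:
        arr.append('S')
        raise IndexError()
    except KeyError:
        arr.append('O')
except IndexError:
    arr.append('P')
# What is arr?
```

Step-by-step execution trace:
1. Inner try: `arr.append('S')` → arr = ['S'].
2. `raise IndexError()` raises IndexError.
3. Inner `except KeyError` does not match IndexError; exception propagates to outer try.
4. Outer `except IndexError` matches → `arr.append('P')` → arr = ['S', 'P'].
Result: ['S', 'P']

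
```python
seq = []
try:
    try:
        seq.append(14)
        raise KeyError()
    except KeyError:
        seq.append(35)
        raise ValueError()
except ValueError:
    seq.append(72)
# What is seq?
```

Step-by-step execution trace:
1. Inner try: `seq.append(14)` → seq = [14].
2. `raise KeyError()` raises KeyError.
3. Inner `except KeyError` matches → `seq.append(35)` → seq = [14, 35].
4. `raise ValueError()` raises ValueError; propagates to outer try.
5. Outer `except ValueError` matches → `seq.append(72)` → seq = [14, 35, 72].
Result: [14, 35, 72]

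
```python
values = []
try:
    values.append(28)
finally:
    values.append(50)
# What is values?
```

Step-by-step execution trace:
1. try: `values.append(28)` → values = [28].
2. The try body completes without raising.
3. finally always runs: `values.append(50)` → values = [28, 50].
Result: [28, 50]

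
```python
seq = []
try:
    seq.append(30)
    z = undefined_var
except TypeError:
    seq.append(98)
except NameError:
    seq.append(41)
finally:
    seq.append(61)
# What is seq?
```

Step-by-step execution trace:
1. try: `seq.append(30)` → seq = [30].
2. `z = undefined_var` raises NameError.
3. `except TypeError` does not match NameError; skipped.
4. `except NameError` matches → `seq.append(41)` → seq = [30, 41].
5. finally always runs: `seq.append(61)` → seq = [30, 41, 61].
Result: [30, 41, 61]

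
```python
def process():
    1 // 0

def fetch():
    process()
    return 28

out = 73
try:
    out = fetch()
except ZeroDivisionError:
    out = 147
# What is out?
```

Step-by-step execution trace:
1. out starts at 73.
2. try: `fetch()` calls `process()`.
3. `process()` evaluates `1 // 0`, which raises ZeroDivisionError; it propagates through fetch (uncaught).
4. `return 28` in fetch is not reached; the assignment to out does not complete.
5. `except ZeroDivisionError` matches → out = 147.
Result: 147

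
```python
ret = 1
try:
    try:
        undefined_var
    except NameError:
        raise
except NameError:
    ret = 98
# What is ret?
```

Step-by-step execution trace:
1. Inner try: `undefined_var` raises NameError.
2. Inner `except NameError` matches; bare `raise` re-raises the same NameError.
3. Outer `except NameError` matches → ret = 98.
Result: 98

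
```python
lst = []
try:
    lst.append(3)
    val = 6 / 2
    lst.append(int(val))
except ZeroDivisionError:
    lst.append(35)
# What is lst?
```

Step-by-step execution trace:
1. try: `lst.append(3)` → lst = [3].
2. `val = 6 / 2` → val = 3.0. No exception raised.
3. `lst.append(int(val))` → lst = [3, 3].
4. `except ZeroDivisionError` is skipped (no exception was raised).
Result: [3, 3]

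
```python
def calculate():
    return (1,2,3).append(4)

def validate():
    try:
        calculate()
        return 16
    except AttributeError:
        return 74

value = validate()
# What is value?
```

Step-by-step execution trace:
1. `validate()` calls `calculate()`.
2. `calculate()` evaluates `(1,2,3).append(4)`, which raises AttributeError; it propagates to the caller.
3. `return 16` is not reached.
4. `except AttributeError` in validate matches → returns 74.
5. value = 74.
Result: 74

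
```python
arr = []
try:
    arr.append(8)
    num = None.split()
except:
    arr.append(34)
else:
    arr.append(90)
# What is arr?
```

Step-by-step execution trace:
1. try: `arr.append(8)` → arr = [8].
2. `num = None.split()` raises AttributeError.
3. bare `except` matches → `arr.append(34)` → arr = [8, 34].
4. `else` is skipped (an exception was raised).
Result: [8, 34]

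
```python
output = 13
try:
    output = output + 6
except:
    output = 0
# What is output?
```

Step-by-step execution trace:
1. output starts at 13.
2. try: `output = output + 6` → output = 19. No exception raised.
3. `except` is skipped.
Result: 19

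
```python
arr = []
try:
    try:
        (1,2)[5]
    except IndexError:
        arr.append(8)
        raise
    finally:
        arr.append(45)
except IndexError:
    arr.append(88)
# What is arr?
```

Step-by-step execution trace:
1. Inner try: `(1,2)[5]` raises IndexError.
2. Inner `except IndexError` matches → `arr.append(8)` → arr = [8].
3. bare `raise` re-raises IndexError.
4. Inner `finally` runs during unwinding: `arr.append(45)` → arr = [8, 45].
5. Outer `except IndexError` matches → `arr.append(88)` → arr = [8, 45, 88].
Result: [8, 45, 88]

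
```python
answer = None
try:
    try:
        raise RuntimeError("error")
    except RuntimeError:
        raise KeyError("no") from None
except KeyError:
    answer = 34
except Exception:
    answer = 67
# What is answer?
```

Step-by-step execution trace:
1. Inner try raises RuntimeError; inner `except RuntimeError` catches it.
2. `raise KeyError(...) from None` raises KeyError (from None suppresses __context__, but the active exception is still KeyError).
3. Outer `except KeyError` matches → answer = 34.
4. `except Exception` is not reached.
Result: 34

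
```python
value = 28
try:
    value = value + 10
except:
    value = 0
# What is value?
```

Step-by-step execution trace:
1. value starts at 28.
2. try: `value = value + 10` → value = 38. No exception raised.
3. `except` is skipped.
Result: 38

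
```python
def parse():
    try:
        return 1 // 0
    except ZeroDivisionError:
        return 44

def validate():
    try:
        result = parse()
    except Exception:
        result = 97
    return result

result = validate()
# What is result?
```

Step-by-step execution trace:
1. `validate()` calls `parse()`.
2. In parse: `1 // 0` raises ZeroDivisionError; `except ZeroDivisionError` catches it → returns 44.
3. In validate: `result = parse()` → result = 44. No exception reaches validate.
4. `except Exception` is skipped; validate returns 44.
5. result = 44.
Result: 44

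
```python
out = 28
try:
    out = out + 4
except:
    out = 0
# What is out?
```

Step-by-step execution trace:
1. out starts at 28.
2. try: `out = out + 4` → out = 32. No exception raised.
3. `except` is skipped.
Result: 32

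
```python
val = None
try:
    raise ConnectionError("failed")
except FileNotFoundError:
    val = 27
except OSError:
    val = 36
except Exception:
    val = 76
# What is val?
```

Step-by-step execution trace:
1. `raise ConnectionError(...)` raises ConnectionError.
2. `except FileNotFoundError` does not match (ConnectionError is not a subclass of FileNotFoundError); skipped.
3. `except OSError` matches (ConnectionError is a subclass of OSError) → val = 36.
4. `except Exception` is not reached.
Result: 36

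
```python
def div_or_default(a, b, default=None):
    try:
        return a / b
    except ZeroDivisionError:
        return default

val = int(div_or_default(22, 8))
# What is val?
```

Step-by-step execution trace:
1. `div_or_default(22, 8)` enters try: `return 22 / 8` → returns 2.75. No exception raised.
2. `except ZeroDivisionError` is skipped.
3. `int(2.75)` → 2 → val = 2.
Result: 2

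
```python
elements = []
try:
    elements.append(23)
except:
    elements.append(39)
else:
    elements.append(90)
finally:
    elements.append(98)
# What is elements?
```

Step-by-step execution trace:
1. try: `elements.append(23)` → elements = [23]. No exception raised.
2. `except` is skipped.
3. `else` runs: `elements.append(90)` → elements = [23, 90].
4. `finally` always runs: `elements.append(98)` → elements = [23, 90, 98].
Result: [23, 90, 98]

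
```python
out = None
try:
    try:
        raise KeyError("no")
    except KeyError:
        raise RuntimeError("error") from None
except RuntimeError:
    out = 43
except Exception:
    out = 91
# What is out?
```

Step-by-step execution trace:
1. Inner try raises KeyError; inner `except KeyError` catches it.
2. `raise RuntimeError(...) from None` raises RuntimeError (from None suppresses __context__, but the active exception is still RuntimeError).
3. Outer `except RuntimeError` matches → out = 43.
4. `except Exception` is not reached.
Result: 43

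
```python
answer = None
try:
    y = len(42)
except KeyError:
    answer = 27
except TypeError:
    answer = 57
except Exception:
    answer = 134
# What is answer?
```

Step-by-step execution trace:
1. `y = len(42)` raises TypeError.
2. `except KeyError` does not match TypeError; skipped.
3. `except TypeError` matches → answer = 57.
4. Remaining except clauses are skipped.
Result: 57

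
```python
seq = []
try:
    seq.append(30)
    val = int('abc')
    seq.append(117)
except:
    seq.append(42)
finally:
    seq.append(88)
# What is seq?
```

Step-by-step execution trace:
1. try: `seq.append(30)` → seq = [30].
2. `val = int('abc')` raises ValueError; `seq.append(117)` is not reached.
3. bare `except` matches → `seq.append(42)` → seq = [30, 42].
4. finally always runs: `seq.append(88)` → seq = [30, 42, 88].
Result: [30, 42, 88]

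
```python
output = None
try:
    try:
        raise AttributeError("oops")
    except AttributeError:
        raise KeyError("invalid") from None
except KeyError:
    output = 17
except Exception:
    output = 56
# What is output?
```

Step-by-step execution trace:
1. Inner try raises AttributeError; inner `except AttributeError` catches it.
2. `raise KeyError(...) from None` raises KeyError (from None suppresses __context__, but the active exception is still KeyError).
3. Outer `except KeyError` matches → output = 17.
4. `except Exception` is not reached.
Result: 17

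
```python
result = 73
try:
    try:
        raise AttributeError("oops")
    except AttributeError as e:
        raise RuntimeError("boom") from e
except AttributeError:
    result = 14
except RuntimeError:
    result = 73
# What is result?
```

Step-by-step execution trace:
1. Inner try raises AttributeError; inner `except AttributeError as e` catches it.
2. `raise RuntimeError(...) from e` raises RuntimeError (AttributeError is attached as __cause__, but only RuntimeError is active).
3. Outer `except AttributeError` does not match RuntimeError; skipped.
4. Outer `except RuntimeError` matches → result = 73.
Result: 73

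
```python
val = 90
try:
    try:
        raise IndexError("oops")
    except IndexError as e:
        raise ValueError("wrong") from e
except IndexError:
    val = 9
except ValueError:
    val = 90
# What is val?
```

Step-by-step execution trace:
1. Inner try raises IndexError; inner `except IndexError as e` catches it.
2. `raise ValueError(...) from e` raises ValueError (IndexError is attached as __cause__, but only ValueError is active).
3. Outer `except IndexError` does not match ValueError; skipped.
4. Outer `except ValueError` matches → val = 90.
Result: 90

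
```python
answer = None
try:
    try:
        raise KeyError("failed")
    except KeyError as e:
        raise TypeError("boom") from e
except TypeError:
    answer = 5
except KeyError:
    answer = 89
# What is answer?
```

Step-by-step execution trace:
1. Inner try raises KeyError; inner `except KeyError as e` catches it.
2. `raise TypeError(...) from e` raises TypeError (KeyError is attached as __cause__, but only TypeError is active).
3. Outer `except TypeError` matches → answer = 5.
4. `except KeyError` is not reached.
Result: 5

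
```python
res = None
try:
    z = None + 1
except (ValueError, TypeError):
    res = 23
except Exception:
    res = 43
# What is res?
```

Step-by-step execution trace:
1. `z = None + 1` raises TypeError.
2. `except (ValueError, TypeError)` matches (TypeError is in the tuple) → res = 23.
3. `except Exception` is not reached.
Result: 23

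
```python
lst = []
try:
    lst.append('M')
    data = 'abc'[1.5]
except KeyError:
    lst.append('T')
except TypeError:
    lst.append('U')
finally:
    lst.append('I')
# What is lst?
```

Step-by-step execution trace:
1. try: `lst.append('M')` → lst = ['M'].
2. `data = 'abc'[1.5]` raises TypeError.
3. `except KeyError` does not match TypeError; skipped.
4. `except TypeError` matches → `lst.append('U')` → lst = ['M', 'U'].
5. finally always runs: `lst.append('I')` → lst = ['M', 'U', 'I'].
Result: ['M', 'U', 'I']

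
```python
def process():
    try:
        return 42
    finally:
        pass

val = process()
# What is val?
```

Step-by-step execution trace:
1. `process()` enters try: `return 42` sets pending return value 42.
2. Before returning, `finally: pass` runs (no effect).
3. process() returns 42 → val = 42.
Result: 42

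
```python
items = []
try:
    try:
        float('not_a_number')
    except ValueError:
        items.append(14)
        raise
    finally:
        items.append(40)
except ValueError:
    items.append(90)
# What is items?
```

Step-by-step execution trace:
1. Inner try: `float('not_a_number')` raises ValueError.
2. Inner `except ValueError` matches → `items.append(14)` → items = [14].
3. bare `raise` re-raises ValueError.
4. Inner `finally` runs during unwinding: `items.append(40)` → items = [14, 40].
5. Outer `except ValueError` matches → `items.append(90)` → items = [14, 40, 90].
Result: [14, 40, 90]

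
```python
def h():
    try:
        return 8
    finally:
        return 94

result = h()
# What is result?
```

Step-by-step execution trace:
1. `h()` enters try: `return 8` sets pending return value 8.
2. Before returning, `finally: return 94` runs and overrides the pending return.
3. h() returns 94 → result = 94.
Result: 94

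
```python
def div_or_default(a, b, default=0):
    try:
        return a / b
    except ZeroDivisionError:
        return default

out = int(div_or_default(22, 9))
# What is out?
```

Step-by-step execution trace:
1. `div_or_default(22, 9)` enters try: `return 22 / 9` → returns 2.4444444444444446. No exception raised.
2. `except ZeroDivisionError` is skipped.
3. `int(2.4444444444444446)` → 2 → out = 2.
Result: 2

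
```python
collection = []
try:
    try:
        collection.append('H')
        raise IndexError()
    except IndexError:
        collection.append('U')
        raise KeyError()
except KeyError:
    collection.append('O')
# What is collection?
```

Step-by-step execution trace:
1. Inner try: `collection.append('H')` → collection = ['H'].
2. `raise IndexError()` raises IndexError.
3. Inner `except IndexError` matches → `collection.append('U')` → collection = ['H', 'U'].
4. `raise KeyError()` raises KeyError; propagates to outer try.
5. Outer `except KeyError` matches → `collection.append('O')` → collection = ['H', 'U', 'O'].
Result: ['H', 'U', 'O']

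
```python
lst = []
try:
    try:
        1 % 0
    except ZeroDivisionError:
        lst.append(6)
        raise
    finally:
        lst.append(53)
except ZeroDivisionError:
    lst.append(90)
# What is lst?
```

Step-by-step execution trace:
1. Inner try: `1 % 0` raises ZeroDivisionError.
2. Inner `except ZeroDivisionError` matches → `lst.append(6)` → lst = [6].
3. bare `raise` re-raises ZeroDivisionError.
4. Inner `finally` runs during unwinding: `lst.append(53)` → lst = [6, 53].
5. Outer `except ZeroDivisionError` matches → `lst.append(90)` → lst = [6, 53, 90].
Result: [6, 53, 90]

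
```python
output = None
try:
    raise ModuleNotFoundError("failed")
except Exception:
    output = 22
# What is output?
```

Step-by-step execution trace:
1. `raise ModuleNotFoundError(...)` raises ModuleNotFoundError.
2. `except Exception` matches (ModuleNotFoundError is a subclass of Exception) → output = 22.
Result: 22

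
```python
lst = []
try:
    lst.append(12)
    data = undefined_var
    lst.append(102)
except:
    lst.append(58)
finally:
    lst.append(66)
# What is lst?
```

Step-by-step execution trace:
1. try: `lst.append(12)` → lst = [12].
2. `data = undefined_var` raises NameError; `lst.append(102)` is not reached.
3. bare `except` matches → `lst.append(58)` → lst = [12, 58].
4. finally always runs: `lst.append(66)` → lst = [12, 58, 66].
Result: [12, 58, 66]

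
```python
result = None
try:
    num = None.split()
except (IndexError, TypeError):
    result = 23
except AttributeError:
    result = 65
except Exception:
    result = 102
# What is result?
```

Step-by-step execution trace:
1. `num = None.split()` raises AttributeError.
2. `except (IndexError, TypeError)` does not match AttributeError; skipped.
3. `except AttributeError` matches (exact type match) → result = 65.
4. `except Exception` is not reached.
Result: 65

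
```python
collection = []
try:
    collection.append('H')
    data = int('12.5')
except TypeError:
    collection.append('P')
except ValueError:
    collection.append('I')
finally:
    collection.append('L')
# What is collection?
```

Step-by-step execution trace:
1. try: `collection.append('H')` → collection = ['H'].
2. `data = int('12.5')` raises ValueError.
3. `except TypeError` does not match ValueError; skipped.
4. `except ValueError` matches → `collection.append('I')` → collection = ['H', 'I'].
5. finally always runs: `collection.append('L')` → collection = ['H', 'I', 'L'].
Result: ['H', 'I', 'L']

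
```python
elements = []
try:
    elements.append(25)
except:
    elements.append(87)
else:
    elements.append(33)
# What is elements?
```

Step-by-step execution trace:
1. try: `elements.append(25)` → elements = [25]. No exception raised.
2. `except` is skipped.
3. `else` runs (try completed without exception): `elements.append(33)` → elements = [25, 33].
Result: [25, 33]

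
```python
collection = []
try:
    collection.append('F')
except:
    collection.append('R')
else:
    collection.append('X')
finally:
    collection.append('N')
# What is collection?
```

Step-by-step execution trace:
1. try: `collection.append('F')` → collection = ['F']. No exception raised.
2. `except` is skipped.
3. `else` runs: `collection.append('X')` → collection = ['F', 'X'].
4. `finally` always runs: `collection.append('N')` → collection = ['F', 'X', 'N'].
Result: ['F', 'X', 'N']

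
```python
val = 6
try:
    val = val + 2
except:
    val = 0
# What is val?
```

Step-by-step execution trace:
1. val starts at 6.
2. try: `val = val + 2` → val = 8. No exception raised.
3. `except` is skipped.
Result: 8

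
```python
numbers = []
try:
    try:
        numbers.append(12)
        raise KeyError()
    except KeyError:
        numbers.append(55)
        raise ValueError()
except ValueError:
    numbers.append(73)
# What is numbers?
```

Step-by-step execution trace:
1. Inner try: `numbers.append(12)` → numbers = [12].
2. `raise KeyError()` raises KeyError.
3. Inner `except KeyError` matches → `numbers.append(55)` → numbers = [12, 55].
4. `raise ValueError()` raises ValueError; propagates to outer try.
5. Outer `except ValueError` matches → `numbers.append(73)` → numbers = [12, 55, 73].
Result: [12, 55, 73]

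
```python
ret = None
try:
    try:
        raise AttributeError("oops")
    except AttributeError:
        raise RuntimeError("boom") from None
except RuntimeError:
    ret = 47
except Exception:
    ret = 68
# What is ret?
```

Step-by-step execution trace:
1. Inner try raises AttributeError; inner `except AttributeError` catches it.
2. `raise RuntimeError(...) from None` raises RuntimeError (from None suppresses __context__, but the active exception is still RuntimeError).
3. Outer `except RuntimeError` matches → ret = 47.
4. `except Exception` is not reached.
Result: 47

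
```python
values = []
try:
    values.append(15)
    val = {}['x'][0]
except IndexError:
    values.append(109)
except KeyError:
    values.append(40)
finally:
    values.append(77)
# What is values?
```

Step-by-step execution trace:
1. try: `values.append(15)` → values = [15].
2. `val = {}['x'][0]` raises KeyError.
3. `except IndexError` does not match KeyError; skipped.
4. `except KeyError` matches → `values.append(40)` → values = [15, 40].
5. finally always runs: `values.append(77)` → values = [15, 40, 77].
Result: [15, 40, 77]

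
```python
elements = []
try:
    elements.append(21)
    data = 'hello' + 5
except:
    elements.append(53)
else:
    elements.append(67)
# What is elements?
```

Step-by-step execution trace:
1. try: `elements.append(21)` → elements = [21].
2. `data = 'hello' + 5` raises TypeError.
3. bare `except` matches → `elements.append(53)` → elements = [21, 53].
4. `else` is skipped (an exception was raised).
Result: [21, 53]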